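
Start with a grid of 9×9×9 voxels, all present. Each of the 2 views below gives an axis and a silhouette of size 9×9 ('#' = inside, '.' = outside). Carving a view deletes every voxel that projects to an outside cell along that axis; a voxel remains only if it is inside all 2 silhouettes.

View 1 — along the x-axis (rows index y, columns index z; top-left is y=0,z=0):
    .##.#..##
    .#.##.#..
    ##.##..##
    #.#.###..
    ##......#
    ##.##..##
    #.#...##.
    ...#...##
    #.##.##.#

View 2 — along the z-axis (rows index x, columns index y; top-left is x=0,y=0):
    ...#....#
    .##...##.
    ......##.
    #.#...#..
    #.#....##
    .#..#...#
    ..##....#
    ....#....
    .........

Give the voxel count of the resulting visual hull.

initial block: 9^3 = 729
V1 x: intersect with YZ mask (42 set) -- 378 left
V2 z: intersect with XY mask (22 set) -- 103 left

voxel count = 103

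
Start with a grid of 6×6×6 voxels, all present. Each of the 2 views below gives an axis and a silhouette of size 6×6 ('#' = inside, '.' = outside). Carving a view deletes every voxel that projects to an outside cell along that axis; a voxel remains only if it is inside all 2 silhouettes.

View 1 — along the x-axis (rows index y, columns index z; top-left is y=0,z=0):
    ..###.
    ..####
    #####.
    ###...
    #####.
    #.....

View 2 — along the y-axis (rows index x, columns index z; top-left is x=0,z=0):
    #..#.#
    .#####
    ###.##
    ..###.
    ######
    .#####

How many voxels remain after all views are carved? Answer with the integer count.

start: 6×6×6 = 216 voxels
after view 1 [x-axis, 21 of 36 cells solid] → remaining = 126
after view 2 [y-axis, 27 of 36 cells solid] → remaining = 94

voxel count = 94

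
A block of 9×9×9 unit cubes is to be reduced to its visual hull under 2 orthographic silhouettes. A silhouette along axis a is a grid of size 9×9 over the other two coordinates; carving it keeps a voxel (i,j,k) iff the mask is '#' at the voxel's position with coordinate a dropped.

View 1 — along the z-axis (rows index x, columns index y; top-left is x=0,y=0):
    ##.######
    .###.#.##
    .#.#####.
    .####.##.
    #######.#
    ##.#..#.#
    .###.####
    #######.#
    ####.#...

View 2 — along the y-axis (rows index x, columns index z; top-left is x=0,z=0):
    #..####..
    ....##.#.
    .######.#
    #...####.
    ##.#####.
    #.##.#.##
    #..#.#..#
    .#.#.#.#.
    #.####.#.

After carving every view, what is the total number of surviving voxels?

306 voxels

initial block: 9^3 = 729
[1] z-view keeps 59 columns → grid now 531
[2] y-view keeps 47 columns → grid now 306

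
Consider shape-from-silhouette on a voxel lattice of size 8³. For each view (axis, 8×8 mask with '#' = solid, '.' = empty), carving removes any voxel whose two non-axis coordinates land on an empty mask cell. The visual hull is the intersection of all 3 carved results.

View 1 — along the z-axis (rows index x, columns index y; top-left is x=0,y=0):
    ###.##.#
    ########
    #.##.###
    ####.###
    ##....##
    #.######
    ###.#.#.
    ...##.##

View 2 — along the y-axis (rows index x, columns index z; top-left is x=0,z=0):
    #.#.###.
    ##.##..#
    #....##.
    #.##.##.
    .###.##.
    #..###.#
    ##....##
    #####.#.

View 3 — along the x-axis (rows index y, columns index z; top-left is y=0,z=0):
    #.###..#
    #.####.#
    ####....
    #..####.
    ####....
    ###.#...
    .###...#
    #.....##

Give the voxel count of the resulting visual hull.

voxel count = 119

before carving: 512 voxels (8×8×8)
[1] z-view keeps 47 columns → grid now 376
[2] y-view keeps 38 columns → grid now 222
[3] x-view keeps 35 columns → grid now 119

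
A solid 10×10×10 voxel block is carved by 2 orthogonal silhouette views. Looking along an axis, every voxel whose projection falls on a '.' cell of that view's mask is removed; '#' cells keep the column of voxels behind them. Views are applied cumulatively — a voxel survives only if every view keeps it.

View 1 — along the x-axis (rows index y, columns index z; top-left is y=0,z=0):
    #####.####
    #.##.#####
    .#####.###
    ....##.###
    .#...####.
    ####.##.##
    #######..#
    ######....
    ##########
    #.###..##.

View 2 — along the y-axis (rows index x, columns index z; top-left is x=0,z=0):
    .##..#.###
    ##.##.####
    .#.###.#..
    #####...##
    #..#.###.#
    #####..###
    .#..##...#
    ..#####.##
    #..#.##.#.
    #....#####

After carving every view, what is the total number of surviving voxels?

|visual hull| = 454

initial block: 10^3 = 1000
after view 1 [x-axis, 73 of 100 cells solid] → remaining = 730
after view 2 [y-axis, 62 of 100 cells solid] → remaining = 454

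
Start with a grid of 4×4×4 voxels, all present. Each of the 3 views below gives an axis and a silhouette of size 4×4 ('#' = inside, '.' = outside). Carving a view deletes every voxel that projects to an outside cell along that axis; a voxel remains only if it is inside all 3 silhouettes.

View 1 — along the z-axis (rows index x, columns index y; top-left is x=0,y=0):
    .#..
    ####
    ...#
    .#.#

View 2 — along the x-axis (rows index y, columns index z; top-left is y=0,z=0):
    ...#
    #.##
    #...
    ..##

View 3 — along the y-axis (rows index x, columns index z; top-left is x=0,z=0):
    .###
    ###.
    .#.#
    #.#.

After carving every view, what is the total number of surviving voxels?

|visual hull| = 10

initial block: 4^3 = 64
[1] z-view keeps 8 columns → grid now 32
[2] x-view keeps 7 columns → grid now 17
[3] y-view keeps 10 columns → grid now 10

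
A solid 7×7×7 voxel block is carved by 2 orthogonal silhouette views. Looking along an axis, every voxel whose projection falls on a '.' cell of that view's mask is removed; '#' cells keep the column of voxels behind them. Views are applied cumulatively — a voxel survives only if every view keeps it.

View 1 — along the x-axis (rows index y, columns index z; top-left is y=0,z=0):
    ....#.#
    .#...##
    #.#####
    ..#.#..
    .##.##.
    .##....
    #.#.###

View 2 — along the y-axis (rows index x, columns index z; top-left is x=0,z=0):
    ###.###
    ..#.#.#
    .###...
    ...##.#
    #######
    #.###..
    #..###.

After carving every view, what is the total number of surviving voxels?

start: 7×7×7 = 343 voxels
step 1: project along x, AND mask (24/49) → |grid| = 168
step 2: project along y, AND mask (30/49) → |grid| = 105

voxel count = 105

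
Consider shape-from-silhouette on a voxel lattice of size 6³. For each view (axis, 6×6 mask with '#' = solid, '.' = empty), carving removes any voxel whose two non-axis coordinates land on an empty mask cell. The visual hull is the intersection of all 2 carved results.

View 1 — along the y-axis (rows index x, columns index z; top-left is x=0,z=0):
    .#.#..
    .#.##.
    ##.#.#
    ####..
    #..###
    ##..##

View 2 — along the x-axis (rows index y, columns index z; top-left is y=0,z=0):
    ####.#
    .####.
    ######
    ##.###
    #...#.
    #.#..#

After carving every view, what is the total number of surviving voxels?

88 voxels

full grid |V| = 216
[1] y-view keeps 21 columns → grid now 126
[2] x-view keeps 25 columns → grid now 88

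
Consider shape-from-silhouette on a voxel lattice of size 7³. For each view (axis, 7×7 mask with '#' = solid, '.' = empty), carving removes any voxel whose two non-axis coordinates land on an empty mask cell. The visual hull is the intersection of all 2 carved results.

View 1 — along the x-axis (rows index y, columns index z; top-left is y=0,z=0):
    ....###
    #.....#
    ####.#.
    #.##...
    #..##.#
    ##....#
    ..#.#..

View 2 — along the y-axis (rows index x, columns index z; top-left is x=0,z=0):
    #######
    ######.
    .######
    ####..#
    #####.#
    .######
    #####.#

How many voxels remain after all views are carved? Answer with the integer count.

131 voxels

initial block: 7^3 = 343
[1] x-view keeps 22 columns → grid now 154
[2] y-view keeps 42 columns → grid now 131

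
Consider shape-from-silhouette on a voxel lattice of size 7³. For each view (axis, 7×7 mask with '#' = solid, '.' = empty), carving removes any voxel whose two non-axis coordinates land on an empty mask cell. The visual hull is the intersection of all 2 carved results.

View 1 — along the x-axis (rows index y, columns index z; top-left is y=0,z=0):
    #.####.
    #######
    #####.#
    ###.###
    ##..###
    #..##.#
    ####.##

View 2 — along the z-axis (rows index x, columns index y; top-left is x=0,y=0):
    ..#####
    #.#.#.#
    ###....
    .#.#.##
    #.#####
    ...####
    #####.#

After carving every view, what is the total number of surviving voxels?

initial block: 7^3 = 343
  1. axis=0 (YZ plane), |mask|=39  ⇒  voxels=273
  2. axis=2 (XY plane), |mask|=32  ⇒  voxels=178

voxel count = 178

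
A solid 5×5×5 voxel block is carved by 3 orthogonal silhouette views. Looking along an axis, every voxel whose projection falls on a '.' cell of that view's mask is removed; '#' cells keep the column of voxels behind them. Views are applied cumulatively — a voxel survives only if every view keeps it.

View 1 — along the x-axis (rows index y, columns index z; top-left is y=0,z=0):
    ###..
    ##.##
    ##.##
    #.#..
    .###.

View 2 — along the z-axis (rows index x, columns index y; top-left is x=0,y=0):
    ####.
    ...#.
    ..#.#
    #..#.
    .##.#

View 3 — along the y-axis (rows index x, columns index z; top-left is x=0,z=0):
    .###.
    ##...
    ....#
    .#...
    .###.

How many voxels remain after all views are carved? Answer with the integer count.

start: 5×5×5 = 125 voxels
V1 x: intersect with YZ mask (16 set) -- 80 left
V2 z: intersect with XY mask (12 set) -- 38 left
V3 y: intersect with XZ mask (10 set) -- 17 left

|visual hull| = 17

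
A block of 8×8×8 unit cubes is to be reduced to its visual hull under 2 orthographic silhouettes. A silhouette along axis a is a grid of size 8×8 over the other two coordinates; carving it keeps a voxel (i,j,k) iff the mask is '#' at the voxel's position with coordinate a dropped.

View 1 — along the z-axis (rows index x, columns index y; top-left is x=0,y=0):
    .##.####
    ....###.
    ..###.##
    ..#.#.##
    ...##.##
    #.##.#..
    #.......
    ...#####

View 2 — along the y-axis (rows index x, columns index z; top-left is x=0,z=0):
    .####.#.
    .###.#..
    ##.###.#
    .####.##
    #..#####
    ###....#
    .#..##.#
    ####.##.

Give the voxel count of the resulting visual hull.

170 voxels

full grid |V| = 512
step 1: project along z, AND mask (32/64) → |grid| = 256
step 2: project along y, AND mask (41/64) → |grid| = 170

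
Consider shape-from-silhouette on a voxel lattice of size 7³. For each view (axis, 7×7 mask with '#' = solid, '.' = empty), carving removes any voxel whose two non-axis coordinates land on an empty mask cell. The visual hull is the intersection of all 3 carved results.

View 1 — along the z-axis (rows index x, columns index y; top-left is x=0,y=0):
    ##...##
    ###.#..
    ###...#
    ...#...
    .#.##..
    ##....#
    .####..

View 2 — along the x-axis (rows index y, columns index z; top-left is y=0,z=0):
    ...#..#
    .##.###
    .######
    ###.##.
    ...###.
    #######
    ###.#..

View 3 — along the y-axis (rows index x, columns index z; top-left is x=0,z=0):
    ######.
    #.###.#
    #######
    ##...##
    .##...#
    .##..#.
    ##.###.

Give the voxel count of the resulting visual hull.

before carving: 343 voxels (7×7×7)
after view 1 [z-axis, 23 of 49 cells solid] → remaining = 161
after view 2 [x-axis, 32 of 49 cells solid] → remaining = 99
after view 3 [y-axis, 33 of 49 cells solid] → remaining = 70

voxel count = 70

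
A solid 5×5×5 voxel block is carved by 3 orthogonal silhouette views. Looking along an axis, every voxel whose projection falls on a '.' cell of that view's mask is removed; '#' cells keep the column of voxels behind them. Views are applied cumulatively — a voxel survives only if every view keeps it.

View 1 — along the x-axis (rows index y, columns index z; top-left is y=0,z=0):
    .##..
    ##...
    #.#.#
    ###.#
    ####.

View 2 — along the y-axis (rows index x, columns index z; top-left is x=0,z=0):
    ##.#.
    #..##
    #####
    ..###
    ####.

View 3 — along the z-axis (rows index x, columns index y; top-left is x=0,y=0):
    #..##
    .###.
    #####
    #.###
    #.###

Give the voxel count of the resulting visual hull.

before carving: 125 voxels (5×5×5)
[1] x-view keeps 15 columns → grid now 75
[2] y-view keeps 18 columns → grid now 51
[3] z-view keeps 19 columns → grid now 44

voxel count = 44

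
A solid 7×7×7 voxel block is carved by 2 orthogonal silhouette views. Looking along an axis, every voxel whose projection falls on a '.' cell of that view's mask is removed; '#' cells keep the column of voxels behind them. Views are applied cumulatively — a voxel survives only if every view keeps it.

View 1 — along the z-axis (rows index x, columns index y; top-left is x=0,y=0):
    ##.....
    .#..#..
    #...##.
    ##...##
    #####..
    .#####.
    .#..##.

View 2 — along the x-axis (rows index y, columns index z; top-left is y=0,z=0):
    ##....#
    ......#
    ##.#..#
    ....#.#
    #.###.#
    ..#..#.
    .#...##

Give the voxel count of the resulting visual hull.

initial block: 7^3 = 343
step 1: project along z, AND mask (24/49) → |grid| = 168
step 2: project along x, AND mask (20/49) → |grid| = 66

66 voxels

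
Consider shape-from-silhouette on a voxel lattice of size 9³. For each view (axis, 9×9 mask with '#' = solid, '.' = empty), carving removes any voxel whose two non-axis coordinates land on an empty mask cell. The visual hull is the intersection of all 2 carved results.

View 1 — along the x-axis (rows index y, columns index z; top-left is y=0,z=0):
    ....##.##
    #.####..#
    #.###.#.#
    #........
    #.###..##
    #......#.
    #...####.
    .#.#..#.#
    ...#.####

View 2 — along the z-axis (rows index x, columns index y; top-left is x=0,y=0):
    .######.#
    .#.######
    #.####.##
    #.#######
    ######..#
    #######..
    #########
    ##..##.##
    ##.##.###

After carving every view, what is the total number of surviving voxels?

initial block: 9^3 = 729
[1] x-view keeps 39 columns → grid now 351
[2] z-view keeps 65 columns → grid now 278

|visual hull| = 278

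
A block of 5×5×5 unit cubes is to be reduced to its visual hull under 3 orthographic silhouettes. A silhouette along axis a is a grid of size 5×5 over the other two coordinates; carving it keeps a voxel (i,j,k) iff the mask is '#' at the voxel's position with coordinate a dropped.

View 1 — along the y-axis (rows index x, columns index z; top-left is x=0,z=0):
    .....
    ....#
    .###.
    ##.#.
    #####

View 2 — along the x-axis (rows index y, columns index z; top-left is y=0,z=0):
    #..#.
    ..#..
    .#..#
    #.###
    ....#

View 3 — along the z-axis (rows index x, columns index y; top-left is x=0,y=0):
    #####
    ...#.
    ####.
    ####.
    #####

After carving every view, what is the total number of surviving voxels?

voxel count = 21

initial block: 5^3 = 125
carve view 1 (along y, XZ-mask fill 12/25): 60 voxels remain
carve view 2 (along x, YZ-mask fill 10/25): 23 voxels remain
carve view 3 (along z, XY-mask fill 19/25): 21 voxels remain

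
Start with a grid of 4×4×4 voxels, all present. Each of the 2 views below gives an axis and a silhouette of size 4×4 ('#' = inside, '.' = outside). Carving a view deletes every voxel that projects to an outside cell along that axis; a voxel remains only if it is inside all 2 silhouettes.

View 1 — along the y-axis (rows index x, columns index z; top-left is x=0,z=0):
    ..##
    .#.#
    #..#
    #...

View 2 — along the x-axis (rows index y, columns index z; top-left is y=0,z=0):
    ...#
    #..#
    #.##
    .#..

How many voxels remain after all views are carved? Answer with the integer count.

start: 4×4×4 = 64 voxels
carve view 1 (along y, XZ-mask fill 7/16): 28 voxels remain
carve view 2 (along x, YZ-mask fill 7/16): 15 voxels remain

remaining voxels: 15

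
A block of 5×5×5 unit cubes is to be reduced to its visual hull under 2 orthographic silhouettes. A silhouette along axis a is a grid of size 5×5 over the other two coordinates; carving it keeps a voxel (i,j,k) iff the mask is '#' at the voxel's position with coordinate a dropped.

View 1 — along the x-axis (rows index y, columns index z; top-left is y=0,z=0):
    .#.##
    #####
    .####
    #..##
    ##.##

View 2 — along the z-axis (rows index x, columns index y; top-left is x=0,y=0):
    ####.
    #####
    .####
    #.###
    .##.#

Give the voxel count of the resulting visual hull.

|visual hull| = 77

initial block: 5^3 = 125
[1] x-view keeps 19 columns → grid now 95
[2] z-view keeps 20 columns → grid now 77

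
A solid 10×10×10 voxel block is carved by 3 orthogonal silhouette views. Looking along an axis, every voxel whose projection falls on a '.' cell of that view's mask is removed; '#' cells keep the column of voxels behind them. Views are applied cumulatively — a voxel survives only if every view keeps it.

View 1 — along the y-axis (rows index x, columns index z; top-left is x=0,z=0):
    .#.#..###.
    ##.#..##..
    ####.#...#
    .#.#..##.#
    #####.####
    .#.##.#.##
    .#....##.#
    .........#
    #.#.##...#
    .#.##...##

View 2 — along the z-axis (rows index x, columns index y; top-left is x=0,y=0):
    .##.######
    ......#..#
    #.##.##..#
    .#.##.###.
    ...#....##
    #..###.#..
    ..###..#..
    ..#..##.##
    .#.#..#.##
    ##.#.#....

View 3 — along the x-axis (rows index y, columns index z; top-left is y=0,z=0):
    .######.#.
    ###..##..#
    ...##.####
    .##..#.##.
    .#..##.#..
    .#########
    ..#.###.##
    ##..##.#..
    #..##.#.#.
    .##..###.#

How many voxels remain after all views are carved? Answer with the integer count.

remaining voxels: 133

full grid |V| = 1000
step 1: project along y, AND mask (51/100) → |grid| = 510
step 2: project along z, AND mask (48/100) → |grid| = 239
step 3: project along x, AND mask (59/100) → |grid| = 133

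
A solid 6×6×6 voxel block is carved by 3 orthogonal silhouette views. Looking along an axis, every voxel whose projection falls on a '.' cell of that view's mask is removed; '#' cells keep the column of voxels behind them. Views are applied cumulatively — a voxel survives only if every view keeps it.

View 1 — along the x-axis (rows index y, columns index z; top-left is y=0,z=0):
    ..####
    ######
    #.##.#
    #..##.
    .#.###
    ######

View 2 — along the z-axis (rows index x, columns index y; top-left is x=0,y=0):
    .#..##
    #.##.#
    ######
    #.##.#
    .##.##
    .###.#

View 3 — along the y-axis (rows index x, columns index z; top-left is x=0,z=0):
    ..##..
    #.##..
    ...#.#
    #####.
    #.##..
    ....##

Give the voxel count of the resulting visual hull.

remaining voxels: 56

full grid |V| = 216
V1 x: intersect with YZ mask (27 set) -- 162 left
V2 z: intersect with XY mask (25 set) -- 116 left
V3 y: intersect with XZ mask (17 set) -- 56 left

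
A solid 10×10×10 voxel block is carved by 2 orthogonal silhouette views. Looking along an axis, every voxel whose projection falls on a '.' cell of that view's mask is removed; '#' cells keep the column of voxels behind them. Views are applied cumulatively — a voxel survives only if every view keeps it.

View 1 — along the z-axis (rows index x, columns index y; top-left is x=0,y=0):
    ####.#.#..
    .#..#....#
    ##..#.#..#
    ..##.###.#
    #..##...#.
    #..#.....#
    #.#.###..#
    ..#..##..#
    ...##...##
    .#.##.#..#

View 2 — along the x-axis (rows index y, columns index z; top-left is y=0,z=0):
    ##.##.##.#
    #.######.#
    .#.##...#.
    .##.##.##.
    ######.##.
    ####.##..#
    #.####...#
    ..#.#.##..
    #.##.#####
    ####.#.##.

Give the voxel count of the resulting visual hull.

start: 10×10×10 = 1000 voxels
after view 1 [z-axis, 46 of 100 cells solid] → remaining = 460
after view 2 [x-axis, 65 of 100 cells solid] → remaining = 305

voxel count = 305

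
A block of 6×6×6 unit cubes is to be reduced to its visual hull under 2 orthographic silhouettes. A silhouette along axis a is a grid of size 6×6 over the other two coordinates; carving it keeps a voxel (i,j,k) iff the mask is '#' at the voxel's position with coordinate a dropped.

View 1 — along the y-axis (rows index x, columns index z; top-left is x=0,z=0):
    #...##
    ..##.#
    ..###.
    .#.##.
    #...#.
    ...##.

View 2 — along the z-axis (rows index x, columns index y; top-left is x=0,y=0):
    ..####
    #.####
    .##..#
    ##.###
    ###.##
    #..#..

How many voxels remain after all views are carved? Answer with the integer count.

initial block: 6^3 = 216
V1 y: intersect with XZ mask (16 set) -- 96 left
V2 z: intersect with XY mask (24 set) -- 65 left

65 voxels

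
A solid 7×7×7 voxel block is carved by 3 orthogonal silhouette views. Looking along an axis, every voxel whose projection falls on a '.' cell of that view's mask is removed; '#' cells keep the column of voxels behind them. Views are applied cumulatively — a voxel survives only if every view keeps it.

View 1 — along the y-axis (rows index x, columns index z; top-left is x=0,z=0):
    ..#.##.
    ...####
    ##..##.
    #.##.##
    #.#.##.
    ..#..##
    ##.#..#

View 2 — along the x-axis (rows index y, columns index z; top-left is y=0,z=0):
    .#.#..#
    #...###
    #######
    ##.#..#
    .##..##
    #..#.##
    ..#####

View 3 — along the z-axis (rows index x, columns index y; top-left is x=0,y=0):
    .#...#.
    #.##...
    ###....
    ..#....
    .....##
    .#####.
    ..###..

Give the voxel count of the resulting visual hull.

voxel count = 50

start: 7×7×7 = 343 voxels
[1] y-view keeps 27 columns → grid now 189
[2] x-view keeps 31 columns → grid now 121
[3] z-view keeps 19 columns → grid now 50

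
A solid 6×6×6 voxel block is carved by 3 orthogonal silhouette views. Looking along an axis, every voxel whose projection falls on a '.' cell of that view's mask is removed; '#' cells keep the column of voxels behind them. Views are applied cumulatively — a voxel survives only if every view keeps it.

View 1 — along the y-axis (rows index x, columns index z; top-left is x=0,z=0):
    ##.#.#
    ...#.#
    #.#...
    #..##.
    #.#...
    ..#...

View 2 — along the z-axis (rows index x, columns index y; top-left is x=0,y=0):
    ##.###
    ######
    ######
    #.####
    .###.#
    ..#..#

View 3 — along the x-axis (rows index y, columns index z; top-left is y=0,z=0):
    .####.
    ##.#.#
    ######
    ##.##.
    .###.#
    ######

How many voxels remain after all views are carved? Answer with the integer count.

voxel count = 54

start: 6×6×6 = 216 voxels
V1 y: intersect with XZ mask (14 set) -- 84 left
V2 z: intersect with XY mask (28 set) -- 69 left
V3 x: intersect with YZ mask (28 set) -- 54 left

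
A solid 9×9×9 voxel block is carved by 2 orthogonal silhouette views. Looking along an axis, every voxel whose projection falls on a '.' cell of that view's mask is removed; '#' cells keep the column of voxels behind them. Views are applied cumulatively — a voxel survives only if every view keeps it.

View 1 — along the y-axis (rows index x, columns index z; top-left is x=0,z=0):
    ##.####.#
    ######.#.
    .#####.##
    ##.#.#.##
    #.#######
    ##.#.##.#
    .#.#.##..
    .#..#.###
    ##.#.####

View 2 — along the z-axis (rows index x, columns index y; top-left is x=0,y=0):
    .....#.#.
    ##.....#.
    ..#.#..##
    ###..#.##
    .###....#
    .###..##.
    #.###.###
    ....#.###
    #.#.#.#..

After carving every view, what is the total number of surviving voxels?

voxel count = 237

initial block: 9^3 = 729
after view 1 [y-axis, 57 of 81 cells solid] → remaining = 513
after view 2 [z-axis, 39 of 81 cells solid] → remaining = 237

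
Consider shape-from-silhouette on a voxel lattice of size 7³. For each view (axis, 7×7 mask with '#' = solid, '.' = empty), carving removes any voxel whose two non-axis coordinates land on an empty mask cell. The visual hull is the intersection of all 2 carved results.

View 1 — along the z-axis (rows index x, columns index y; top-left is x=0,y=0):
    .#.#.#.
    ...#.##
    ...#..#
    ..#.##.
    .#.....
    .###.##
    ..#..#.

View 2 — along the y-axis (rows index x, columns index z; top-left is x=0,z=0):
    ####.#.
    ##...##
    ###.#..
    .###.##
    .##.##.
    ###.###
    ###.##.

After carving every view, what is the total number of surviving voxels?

full grid |V| = 343
  1. axis=2 (XY plane), |mask|=19  ⇒  voxels=133
  2. axis=1 (XZ plane), |mask|=33  ⇒  voxels=94

voxel count = 94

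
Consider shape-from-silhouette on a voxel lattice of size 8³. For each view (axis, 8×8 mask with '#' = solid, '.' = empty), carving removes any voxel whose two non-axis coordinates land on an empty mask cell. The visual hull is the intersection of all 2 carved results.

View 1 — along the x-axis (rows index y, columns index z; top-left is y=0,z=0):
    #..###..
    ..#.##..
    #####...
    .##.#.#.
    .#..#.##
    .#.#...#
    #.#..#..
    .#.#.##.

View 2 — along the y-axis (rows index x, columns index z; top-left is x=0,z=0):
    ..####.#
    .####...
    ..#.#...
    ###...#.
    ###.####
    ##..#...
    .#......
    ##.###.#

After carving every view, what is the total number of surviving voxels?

|visual hull| = 128

full grid |V| = 512
  1. axis=0 (YZ plane), |mask|=30  ⇒  voxels=240
  2. axis=1 (XZ plane), |mask|=32  ⇒  voxels=128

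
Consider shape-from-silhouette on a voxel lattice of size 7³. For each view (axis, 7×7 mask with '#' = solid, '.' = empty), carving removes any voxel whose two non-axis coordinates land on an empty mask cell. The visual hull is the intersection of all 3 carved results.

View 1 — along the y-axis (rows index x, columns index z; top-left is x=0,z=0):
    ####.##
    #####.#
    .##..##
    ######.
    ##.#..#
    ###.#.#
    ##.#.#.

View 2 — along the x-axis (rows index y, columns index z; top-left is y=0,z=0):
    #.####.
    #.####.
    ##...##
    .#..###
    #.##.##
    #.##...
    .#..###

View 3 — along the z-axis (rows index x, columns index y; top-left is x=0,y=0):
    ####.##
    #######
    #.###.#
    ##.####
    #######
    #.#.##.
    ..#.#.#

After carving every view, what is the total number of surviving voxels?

remaining voxels: 117

initial block: 7^3 = 343
[1] y-view keeps 35 columns → grid now 245
[2] x-view keeps 30 columns → grid now 147
[3] z-view keeps 38 columns → grid now 117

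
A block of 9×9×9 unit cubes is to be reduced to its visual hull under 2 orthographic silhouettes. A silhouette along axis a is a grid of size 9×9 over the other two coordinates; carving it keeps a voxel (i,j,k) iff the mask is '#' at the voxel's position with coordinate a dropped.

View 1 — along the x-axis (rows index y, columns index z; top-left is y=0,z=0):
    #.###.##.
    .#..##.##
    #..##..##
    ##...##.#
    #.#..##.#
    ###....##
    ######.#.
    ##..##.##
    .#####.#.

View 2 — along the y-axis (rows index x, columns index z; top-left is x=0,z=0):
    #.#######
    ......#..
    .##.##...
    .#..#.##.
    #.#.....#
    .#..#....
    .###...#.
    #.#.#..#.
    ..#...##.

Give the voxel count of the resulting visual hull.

184 voxels

start: 9×9×9 = 729 voxels
after view 1 [x-axis, 50 of 81 cells solid] → remaining = 450
after view 2 [y-axis, 33 of 81 cells solid] → remaining = 184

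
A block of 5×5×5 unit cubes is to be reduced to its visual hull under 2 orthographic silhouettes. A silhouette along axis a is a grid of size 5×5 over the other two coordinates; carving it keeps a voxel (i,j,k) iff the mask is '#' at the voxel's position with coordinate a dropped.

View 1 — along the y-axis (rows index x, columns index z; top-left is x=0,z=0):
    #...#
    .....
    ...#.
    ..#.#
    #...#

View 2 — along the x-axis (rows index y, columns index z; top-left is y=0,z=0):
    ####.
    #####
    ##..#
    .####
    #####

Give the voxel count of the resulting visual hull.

voxel count = 28

full grid |V| = 125
V1 y: intersect with XZ mask (7 set) -- 35 left
V2 x: intersect with YZ mask (21 set) -- 28 left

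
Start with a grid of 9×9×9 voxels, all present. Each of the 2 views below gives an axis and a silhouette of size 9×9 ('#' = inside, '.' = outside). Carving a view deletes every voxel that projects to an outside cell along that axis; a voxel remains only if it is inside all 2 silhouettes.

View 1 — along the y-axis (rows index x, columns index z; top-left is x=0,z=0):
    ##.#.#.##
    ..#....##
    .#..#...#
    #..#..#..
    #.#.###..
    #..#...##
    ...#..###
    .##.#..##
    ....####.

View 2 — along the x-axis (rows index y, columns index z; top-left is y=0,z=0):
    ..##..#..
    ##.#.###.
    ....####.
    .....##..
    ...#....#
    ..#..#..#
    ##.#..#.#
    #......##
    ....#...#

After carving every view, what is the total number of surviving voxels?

before carving: 729 voxels (9×9×9)
step 1: project along y, AND mask (37/81) → |grid| = 333
step 2: project along x, AND mask (30/81) → |grid| = 128

voxel count = 128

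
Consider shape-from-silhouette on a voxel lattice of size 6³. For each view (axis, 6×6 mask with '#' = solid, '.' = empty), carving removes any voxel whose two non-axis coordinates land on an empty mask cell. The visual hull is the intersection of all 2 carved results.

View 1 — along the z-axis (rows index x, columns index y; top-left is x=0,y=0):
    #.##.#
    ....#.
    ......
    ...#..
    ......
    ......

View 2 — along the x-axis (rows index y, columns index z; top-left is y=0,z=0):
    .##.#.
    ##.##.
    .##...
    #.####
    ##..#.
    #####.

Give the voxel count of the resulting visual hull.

23 voxels

before carving: 216 voxels (6×6×6)
  1. axis=2 (XY plane), |mask|=6  ⇒  voxels=36
  2. axis=0 (YZ plane), |mask|=22  ⇒  voxels=23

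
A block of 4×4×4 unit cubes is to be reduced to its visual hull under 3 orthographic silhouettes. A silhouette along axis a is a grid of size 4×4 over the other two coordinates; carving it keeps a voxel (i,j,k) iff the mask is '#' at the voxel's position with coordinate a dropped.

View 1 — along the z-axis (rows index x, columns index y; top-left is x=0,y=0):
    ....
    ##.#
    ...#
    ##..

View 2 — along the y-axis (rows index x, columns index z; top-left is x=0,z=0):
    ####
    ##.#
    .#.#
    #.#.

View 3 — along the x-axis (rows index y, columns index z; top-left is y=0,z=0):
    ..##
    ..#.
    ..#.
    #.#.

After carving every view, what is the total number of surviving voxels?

|visual hull| = 4

initial block: 4^3 = 64
  1. axis=2 (XY plane), |mask|=6  ⇒  voxels=24
  2. axis=1 (XZ plane), |mask|=11  ⇒  voxels=15
  3. axis=0 (YZ plane), |mask|=6  ⇒  voxels=4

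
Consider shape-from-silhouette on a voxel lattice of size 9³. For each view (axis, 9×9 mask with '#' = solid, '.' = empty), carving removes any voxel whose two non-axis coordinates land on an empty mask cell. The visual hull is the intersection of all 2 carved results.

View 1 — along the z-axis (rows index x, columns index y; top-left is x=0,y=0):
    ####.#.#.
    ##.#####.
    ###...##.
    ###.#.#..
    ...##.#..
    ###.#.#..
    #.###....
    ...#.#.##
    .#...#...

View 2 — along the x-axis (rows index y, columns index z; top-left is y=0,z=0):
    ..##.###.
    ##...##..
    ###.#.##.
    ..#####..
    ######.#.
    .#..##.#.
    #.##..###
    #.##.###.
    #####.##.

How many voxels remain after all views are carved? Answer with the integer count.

voxel count = 221

full grid |V| = 729
[1] z-view keeps 41 columns → grid now 369
[2] x-view keeps 50 columns → grid now 221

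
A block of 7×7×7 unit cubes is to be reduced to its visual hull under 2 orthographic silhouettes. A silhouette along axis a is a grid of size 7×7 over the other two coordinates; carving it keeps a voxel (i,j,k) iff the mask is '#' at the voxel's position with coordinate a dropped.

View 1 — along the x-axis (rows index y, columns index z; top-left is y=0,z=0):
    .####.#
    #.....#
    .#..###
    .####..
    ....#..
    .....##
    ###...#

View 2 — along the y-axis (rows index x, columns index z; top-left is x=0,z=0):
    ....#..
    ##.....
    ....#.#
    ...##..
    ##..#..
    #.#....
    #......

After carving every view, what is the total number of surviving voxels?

full grid |V| = 343
V1 x: intersect with YZ mask (22 set) -- 154 left
V2 y: intersect with XZ mask (13 set) -- 42 left

|visual hull| = 42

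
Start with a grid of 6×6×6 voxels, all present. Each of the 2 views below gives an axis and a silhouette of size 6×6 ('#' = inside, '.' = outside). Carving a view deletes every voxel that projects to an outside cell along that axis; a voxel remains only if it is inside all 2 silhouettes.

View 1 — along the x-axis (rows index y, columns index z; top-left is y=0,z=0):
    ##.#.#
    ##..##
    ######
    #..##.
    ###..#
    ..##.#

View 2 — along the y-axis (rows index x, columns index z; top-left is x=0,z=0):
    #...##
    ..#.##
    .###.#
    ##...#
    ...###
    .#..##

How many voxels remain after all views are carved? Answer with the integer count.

|visual hull| = 78

full grid |V| = 216
after view 1 [x-axis, 24 of 36 cells solid] → remaining = 144
after view 2 [y-axis, 19 of 36 cells solid] → remaining = 78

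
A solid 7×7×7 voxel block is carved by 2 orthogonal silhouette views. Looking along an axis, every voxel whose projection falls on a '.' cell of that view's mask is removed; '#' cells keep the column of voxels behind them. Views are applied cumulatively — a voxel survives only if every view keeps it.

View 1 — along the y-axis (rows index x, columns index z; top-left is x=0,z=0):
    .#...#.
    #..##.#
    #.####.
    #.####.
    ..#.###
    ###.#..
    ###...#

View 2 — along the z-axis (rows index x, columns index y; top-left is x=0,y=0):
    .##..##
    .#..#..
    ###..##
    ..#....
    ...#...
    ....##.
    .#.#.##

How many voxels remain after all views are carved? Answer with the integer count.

|visual hull| = 74

before carving: 343 voxels (7×7×7)
after view 1 [y-axis, 28 of 49 cells solid] → remaining = 196
after view 2 [z-axis, 19 of 49 cells solid] → remaining = 74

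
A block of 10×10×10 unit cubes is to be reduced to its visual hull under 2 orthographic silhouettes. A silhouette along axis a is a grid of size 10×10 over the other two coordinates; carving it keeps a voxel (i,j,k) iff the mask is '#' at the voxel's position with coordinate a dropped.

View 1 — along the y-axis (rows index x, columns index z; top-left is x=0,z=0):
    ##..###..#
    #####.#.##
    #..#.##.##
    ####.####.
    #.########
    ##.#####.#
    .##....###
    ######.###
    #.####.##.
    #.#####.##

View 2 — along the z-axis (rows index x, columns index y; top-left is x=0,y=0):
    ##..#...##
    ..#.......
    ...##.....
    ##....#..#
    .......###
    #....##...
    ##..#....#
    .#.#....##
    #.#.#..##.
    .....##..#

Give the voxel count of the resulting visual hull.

full grid |V| = 1000
carve view 1 (along y, XZ-mask fill 74/100): 740 voxels remain
carve view 2 (along z, XY-mask fill 34/100): 248 voxels remain

|visual hull| = 248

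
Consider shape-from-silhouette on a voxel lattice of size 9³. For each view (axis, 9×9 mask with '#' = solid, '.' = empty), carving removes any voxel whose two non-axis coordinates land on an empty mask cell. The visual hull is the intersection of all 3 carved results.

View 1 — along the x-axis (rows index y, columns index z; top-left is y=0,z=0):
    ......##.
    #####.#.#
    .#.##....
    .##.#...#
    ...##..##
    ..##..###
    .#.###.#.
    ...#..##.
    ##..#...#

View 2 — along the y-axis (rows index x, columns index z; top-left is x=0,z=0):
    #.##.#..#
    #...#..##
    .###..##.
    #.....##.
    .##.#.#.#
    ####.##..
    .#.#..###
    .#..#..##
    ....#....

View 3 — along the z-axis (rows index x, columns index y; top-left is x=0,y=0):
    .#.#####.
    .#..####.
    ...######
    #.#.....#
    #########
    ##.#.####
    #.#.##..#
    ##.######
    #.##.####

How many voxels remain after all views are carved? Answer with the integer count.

before carving: 729 voxels (9×9×9)
  1. axis=0 (YZ plane), |mask|=37  ⇒  voxels=333
  2. axis=1 (XZ plane), |mask|=38  ⇒  voxels=165
  3. axis=2 (XY plane), |mask|=56  ⇒  voxels=120

voxel count = 120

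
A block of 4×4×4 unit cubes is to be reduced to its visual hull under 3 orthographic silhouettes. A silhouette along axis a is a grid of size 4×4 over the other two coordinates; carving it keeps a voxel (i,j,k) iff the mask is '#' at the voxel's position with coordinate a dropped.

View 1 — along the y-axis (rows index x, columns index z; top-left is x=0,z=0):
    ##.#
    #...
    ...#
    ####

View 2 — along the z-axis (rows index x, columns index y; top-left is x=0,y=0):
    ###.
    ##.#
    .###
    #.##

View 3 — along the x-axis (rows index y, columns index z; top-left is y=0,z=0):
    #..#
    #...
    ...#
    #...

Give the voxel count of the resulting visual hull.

voxel count = 12

before carving: 64 voxels (4×4×4)
carve view 1 (along y, XZ-mask fill 9/16): 36 voxels remain
carve view 2 (along z, XY-mask fill 12/16): 27 voxels remain
carve view 3 (along x, YZ-mask fill 5/16): 12 voxels remain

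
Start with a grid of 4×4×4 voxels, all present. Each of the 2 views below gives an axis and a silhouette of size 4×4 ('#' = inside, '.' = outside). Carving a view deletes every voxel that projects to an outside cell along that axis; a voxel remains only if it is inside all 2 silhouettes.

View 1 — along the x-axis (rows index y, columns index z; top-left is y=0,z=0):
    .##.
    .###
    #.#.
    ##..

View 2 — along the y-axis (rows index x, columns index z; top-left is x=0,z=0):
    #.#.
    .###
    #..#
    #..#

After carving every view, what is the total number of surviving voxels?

initial block: 4^3 = 64
V1 x: intersect with YZ mask (9 set) -- 36 left
V2 y: intersect with XZ mask (9 set) -- 18 left

remaining voxels: 18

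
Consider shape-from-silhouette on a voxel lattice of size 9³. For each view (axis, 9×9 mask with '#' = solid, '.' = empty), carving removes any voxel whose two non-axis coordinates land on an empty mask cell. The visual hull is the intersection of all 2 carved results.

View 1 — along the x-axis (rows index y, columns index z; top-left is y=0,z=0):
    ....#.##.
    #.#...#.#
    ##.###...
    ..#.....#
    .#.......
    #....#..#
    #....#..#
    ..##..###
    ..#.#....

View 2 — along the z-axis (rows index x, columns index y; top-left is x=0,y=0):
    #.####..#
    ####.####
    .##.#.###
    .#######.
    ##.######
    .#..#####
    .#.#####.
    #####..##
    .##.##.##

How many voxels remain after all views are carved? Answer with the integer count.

full grid |V| = 729
carve view 1 (along x, YZ-mask fill 28/81): 252 voxels remain
carve view 2 (along z, XY-mask fill 60/81): 187 voxels remain

|visual hull| = 187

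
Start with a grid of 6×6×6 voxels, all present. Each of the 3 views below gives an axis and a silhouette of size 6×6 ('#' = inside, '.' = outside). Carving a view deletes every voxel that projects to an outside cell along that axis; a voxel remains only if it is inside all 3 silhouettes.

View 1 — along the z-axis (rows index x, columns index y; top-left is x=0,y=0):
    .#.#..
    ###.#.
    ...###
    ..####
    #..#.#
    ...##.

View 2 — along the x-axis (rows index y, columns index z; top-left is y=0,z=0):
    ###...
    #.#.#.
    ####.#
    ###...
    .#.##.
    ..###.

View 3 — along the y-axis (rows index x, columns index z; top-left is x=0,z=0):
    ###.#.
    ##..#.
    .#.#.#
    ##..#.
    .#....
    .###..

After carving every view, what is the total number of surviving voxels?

start: 6×6×6 = 216 voxels
after view 1 [z-axis, 18 of 36 cells solid] → remaining = 108
after view 2 [x-axis, 20 of 36 cells solid] → remaining = 58
after view 3 [y-axis, 17 of 36 cells solid] → remaining = 31

remaining voxels: 31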